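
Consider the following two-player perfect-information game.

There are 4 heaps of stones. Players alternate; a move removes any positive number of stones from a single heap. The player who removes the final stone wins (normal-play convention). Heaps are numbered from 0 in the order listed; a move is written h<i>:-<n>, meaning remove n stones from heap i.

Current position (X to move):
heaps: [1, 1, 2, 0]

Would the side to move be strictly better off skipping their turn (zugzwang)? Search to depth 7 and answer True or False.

zugzwang((1,1,2,0), X) = False

p1 X@[(1,1,2,0)]: h0:-1[(0,1,2,0)]-1 h1:-1[(1,0,2,0)]-1 h2:-1[(1,1,1,0)]-1 h2:-2[(1,1,0,0)]+1*
p2 O@[(1,1,0,0)]: h0:-1[(0,1,0,0)]-1* h1:-1[(1,0,0,0)]-1
p3 X@[(0,1,0,0)]: h1:-1[(0,0,0,0)]+1*
p4 O@[(0,0,0,0)] terminal -1; root [(1,1,2,0)] d7
suppose X passes — search the same position with O to move:
pass> p1 O@[(1,1,2,0)]: h0:-1[(0,1,2,0)]-1 h1:-1[(1,0,2,0)]-1 h2:-1[(1,1,1,0)]-1 h2:-2[(1,1,0,0)]+1*
pass> p2 X@[(1,1,0,0)]: h0:-1[(0,1,0,0)]-1* h1:-1[(1,0,0,0)]-1
pass> p3 O@[(0,1,0,0)]: h1:-1[(0,0,0,0)]+1*
pass> p4 X@[(0,0,0,0)] terminal -1; root [(1,1,2,0)] d7
for X: play +1, pass -1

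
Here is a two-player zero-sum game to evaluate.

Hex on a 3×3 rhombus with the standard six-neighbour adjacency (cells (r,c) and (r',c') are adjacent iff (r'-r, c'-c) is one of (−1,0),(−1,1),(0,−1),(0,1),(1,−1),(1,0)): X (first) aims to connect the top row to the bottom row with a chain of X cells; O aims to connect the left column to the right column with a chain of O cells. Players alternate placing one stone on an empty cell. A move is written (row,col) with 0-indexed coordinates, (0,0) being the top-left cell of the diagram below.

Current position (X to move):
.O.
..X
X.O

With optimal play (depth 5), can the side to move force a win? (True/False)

X winning at [.O./..X/X.O]: True

ply 1, X at .O./..X/X.O | (0,0)=+1→XO./..X/X.O*; (0,2)=+1→.OX/..X/X.O; (1,0)=+1→.O./X.X/X.O; (1,1)=-1→.O./.XX/X.O; (2,1)=-1→.O./..X/XXO
ply 2, O at XO./..X/X.O | (0,2)=-1→XOO/..X/X.O*; (1,0)=-1→XO./O.X/X.O; (1,1)=-1→XO./.OX/X.O; (2,1)=-1→XO./..X/XOO
ply 3, X at XOO/..X/X.O | (1,0)=+1→XOO/X.X/X.O*; (1,1)=-1→XOO/.XX/X.O; (2,1)=-1→XOO/..X/XXO
ply 4: XOO/X.X/X.O is terminal -1 (O); from .O./..X/X.O depth 5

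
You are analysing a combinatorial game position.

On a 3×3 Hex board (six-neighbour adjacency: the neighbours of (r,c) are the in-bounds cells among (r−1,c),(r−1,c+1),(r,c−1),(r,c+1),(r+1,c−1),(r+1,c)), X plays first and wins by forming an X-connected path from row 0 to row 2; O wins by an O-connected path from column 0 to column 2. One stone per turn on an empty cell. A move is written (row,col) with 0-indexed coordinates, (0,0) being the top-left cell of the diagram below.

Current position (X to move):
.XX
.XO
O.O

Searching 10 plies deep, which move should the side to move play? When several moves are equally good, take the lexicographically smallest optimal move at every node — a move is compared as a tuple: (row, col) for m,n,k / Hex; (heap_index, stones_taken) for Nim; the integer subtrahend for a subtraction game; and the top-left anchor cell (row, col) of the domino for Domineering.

X's best at [.XX/.XO/O.O]: (2,1)

[.XX/.XO/O.O] X move#1: (0,0):-1/XXX/.XO/O.O, (1,0):-1/.XX/XXO/O.O, (2,1):+1/.XX/.XO/OXO*
[.XX/.XO/OXO] end (terminal -1, O#2); searched .XX/.XO/O.O to 10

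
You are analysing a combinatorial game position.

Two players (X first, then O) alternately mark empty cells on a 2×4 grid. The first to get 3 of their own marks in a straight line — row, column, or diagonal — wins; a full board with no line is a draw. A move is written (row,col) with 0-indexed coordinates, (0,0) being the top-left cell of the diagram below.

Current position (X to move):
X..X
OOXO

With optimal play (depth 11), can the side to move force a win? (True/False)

ply 1, X at X..X/OOXO | (0,1)=+0→XX.X/OOXO*; (0,2)=+0→X.XX/OOXO
ply 2, O at XX.X/OOXO | (0,2)=+0→XXOX/OOXO*
ply 3: XXOX/OOXO is terminal +0 (X); from X..X/OOXO depth 11

X winning at [X..X/OOXO]: False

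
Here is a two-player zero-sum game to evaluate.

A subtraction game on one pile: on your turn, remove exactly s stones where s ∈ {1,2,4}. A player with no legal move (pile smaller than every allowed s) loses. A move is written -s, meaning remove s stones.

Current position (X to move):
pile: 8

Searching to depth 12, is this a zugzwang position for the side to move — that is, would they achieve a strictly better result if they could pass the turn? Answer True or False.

zugzwang(8, X) = False

[8] X move#1: -1:-1/7, -2:+1/6*, -4:-1/4
[6] O move#2: -1:-1/5*, -2:-1/4, -4:-1/2
[5] X move#3: -1:-1/4, -2:+1/3*, -4:-1/1
[3] O move#4: -1:-1/2*, -2:-1/1
[2] X move#5: -1:-1/1, -2:+1/0*
[0] end (terminal -1, O#6); searched 8 to 12
suppose X passes — search the same position with O to move:
pass> [8] O move#1: -1:-1/7, -2:+1/6*, -4:-1/4
pass> [6] X move#2: -1:-1/5*, -2:-1/4, -4:-1/2
pass> [5] O move#3: -1:-1/4, -2:+1/3*, -4:-1/1
pass> [3] X move#4: -1:-1/2*, -2:-1/1
pass> [2] O move#5: -1:-1/1, -2:+1/0*
pass> [0] end (terminal -1, X#6); searched 8 to 12
for X: play +1, pass -1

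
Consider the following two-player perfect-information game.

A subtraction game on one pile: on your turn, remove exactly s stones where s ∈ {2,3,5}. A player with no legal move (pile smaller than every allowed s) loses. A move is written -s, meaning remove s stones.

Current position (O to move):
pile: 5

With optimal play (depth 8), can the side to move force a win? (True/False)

[5] O move#1: -2:-1/3, -3:-1/2, -5:+1/0*
[0] end (terminal -1, X#2); searched 5 to 8

O winning at [5]: True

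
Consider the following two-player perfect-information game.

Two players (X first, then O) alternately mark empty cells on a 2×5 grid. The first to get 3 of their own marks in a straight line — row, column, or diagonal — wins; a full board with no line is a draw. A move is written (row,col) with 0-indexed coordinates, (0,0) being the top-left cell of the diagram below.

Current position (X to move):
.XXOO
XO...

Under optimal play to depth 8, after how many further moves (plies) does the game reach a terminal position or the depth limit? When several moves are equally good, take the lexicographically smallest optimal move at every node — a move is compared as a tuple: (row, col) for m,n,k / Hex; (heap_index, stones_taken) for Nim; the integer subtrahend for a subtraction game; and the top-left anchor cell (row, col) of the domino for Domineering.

PV length from [.XXOO/XO...]: 1 ply

[.XXOO/XO...] X move#1: (0,0):+1/XXXOO/XO...*, (1,2):+0/.XXOO/XOX.., (1,3):+0/.XXOO/XO.X., (1,4):+0/.XXOO/XO..X
[XXXOO/XO...] end (terminal -1, O#2); searched .XXOO/XO... to 8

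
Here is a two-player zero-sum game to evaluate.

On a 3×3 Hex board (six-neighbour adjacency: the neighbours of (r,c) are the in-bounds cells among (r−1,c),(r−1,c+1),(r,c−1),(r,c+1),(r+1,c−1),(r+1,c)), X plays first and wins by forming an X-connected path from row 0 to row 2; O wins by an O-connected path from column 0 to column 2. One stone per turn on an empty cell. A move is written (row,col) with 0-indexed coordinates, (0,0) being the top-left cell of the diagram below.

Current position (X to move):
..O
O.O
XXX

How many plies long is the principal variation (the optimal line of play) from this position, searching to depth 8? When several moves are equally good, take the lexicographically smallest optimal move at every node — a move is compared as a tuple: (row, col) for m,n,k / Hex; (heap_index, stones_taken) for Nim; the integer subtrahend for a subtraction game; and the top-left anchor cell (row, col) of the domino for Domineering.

[..O/O.O/XXX] X move#1: (0,0):-1/X.O/O.O/XXX*, (0,1):-1/.XO/O.O/XXX, (1,1):-1/..O/OXO/XXX
[X.O/O.O/XXX] O move#2: (0,1):+1/XOO/O.O/XXX*, (1,1):+1/X.O/OOO/XXX
[XOO/O.O/XXX] end (terminal -1, X#3); searched ..O/O.O/XXX to 8

PV length from [..O/O.O/XXX]: 2 plies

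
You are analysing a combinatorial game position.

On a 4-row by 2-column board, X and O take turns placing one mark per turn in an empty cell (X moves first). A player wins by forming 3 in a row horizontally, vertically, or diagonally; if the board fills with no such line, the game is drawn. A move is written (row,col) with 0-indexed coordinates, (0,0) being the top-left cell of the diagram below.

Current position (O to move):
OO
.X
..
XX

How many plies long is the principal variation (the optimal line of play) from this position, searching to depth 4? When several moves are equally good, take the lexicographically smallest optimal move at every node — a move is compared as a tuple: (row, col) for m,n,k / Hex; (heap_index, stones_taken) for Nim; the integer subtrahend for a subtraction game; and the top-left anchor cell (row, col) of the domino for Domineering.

PV length from [OO/.X/../XX]: 3 plies

ply 1, O at OO/.X/../XX | (1,0)=-1→OO/OX/../XX; (2,0)=-1→OO/.X/O./XX; (2,1)=+0→OO/.X/.O/XX*
ply 2, X at OO/.X/.O/XX | (1,0)=+0→OO/XX/.O/XX*; (2,0)=+0→OO/.X/XO/XX
ply 3, O at OO/XX/.O/XX | (2,0)=+0→OO/XX/OO/XX*
ply 4: OO/XX/OO/XX is terminal +0 (X); from OO/.X/../XX depth 4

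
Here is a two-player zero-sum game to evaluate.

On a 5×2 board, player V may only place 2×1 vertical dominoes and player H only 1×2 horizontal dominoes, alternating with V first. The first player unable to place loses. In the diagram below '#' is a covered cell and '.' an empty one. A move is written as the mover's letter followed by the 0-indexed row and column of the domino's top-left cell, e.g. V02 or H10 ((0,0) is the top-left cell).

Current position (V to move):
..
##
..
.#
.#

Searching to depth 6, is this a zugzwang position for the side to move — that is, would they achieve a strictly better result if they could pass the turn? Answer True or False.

zugzwang(../##/../.#/.#, V) = False

p1 V@[../##/../.#/.#]: V20[../##/#./##/.#]-1* V30[../##/../##/##]-1
p2 H@[../##/#./##/.#]: H00[##/##/#./##/.#]+1*
p3 V@[##/##/#./##/.#] terminal -1; root [../##/../.#/.#] d6
suppose V passes — search the same position with H to move:
pass> p1 H@[../##/../.#/.#]: H00[##/##/../.#/.#]-1 H20[../##/##/.#/.#]+1*
pass> p2 V@[../##/##/.#/.#]: V30[../##/##/##/##]-1*
pass> p3 H@[../##/##/##/##]: H00[##/##/##/##/##]+1*
pass> p4 V@[##/##/##/##/##] terminal -1; root [../##/../.#/.#] d6
for V: play -1, pass -1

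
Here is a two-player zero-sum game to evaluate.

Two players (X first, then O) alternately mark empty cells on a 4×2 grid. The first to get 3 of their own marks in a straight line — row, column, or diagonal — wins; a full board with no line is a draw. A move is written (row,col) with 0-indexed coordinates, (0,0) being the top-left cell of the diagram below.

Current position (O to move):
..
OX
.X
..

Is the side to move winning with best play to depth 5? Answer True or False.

[../OX/.X/..] O move#1: (0,0):-1/O./OX/.X/..*, (0,1):-1/.O/OX/.X/.., (2,0):-1/../OX/OX/.., (3,0):-1/../OX/.X/O., (3,1):-1/../OX/.X/.O
[O./OX/.X/..] X move#2: (0,1):+1/OX/OX/.X/..*, (2,0):+1/O./OX/XX/.., (3,0):-1/O./OX/.X/X., (3,1):+1/O./OX/.X/.X
[OX/OX/.X/..] end (terminal -1, O#3); searched ../OX/.X/.. to 5

O winning at [../OX/.X/..]: False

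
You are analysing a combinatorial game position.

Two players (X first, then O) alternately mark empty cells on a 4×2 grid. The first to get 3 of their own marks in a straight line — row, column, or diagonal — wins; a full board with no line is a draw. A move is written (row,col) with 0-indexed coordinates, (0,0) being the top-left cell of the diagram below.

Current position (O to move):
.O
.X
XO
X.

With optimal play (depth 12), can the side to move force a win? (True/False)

p1 O@[.O/.X/XO/X.]: (0,0)[OO/.X/XO/X.]-1 (1,0)[.O/OX/XO/X.]+0* (3,1)[.O/.X/XO/XO]-1
p2 X@[.O/OX/XO/X.]: (0,0)[XO/OX/XO/X.]+0* (3,1)[.O/OX/XO/XX]+0
p3 O@[XO/OX/XO/X.]: (3,1)[XO/OX/XO/XO]+0*
p4 X@[XO/OX/XO/XO] terminal +0; root [.O/.X/XO/X.] d12

O winning at [.O/.X/XO/X.]: False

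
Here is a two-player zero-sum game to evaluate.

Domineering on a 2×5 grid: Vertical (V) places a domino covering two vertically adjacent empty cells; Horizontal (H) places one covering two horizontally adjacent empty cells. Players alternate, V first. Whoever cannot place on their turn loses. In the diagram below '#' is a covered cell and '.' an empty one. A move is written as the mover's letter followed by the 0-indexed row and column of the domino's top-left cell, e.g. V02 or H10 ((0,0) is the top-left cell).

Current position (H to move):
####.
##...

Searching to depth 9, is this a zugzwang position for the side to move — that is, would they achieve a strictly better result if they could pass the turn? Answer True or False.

zugzwang(####./##..., H) = False

p1 H@[####./##...]: H12[####./####.]-1 H13[####./##.##]+1*
p2 V@[####./##.##] terminal -1; root [####./##...] d9
suppose H passes — search the same position with V to move:
pass> p1 V@[####./##...]: V04[#####/##..#]-1*
pass> p2 H@[#####/##..#]: H12[#####/#####]+1*
pass> p3 V@[#####/#####] terminal -1; root [####./##...] d9
for H: play +1, pass +1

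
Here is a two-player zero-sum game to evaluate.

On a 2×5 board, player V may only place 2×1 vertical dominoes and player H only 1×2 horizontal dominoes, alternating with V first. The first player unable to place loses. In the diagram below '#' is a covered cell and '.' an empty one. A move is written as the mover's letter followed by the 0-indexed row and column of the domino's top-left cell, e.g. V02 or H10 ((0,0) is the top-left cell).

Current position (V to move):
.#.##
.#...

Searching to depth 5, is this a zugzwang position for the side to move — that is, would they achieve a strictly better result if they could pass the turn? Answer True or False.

ply 1, V at .#.##/.#... | V00=-1→##.##/##...; V02=+1→.####/.##..*
ply 2, H at .####/.##.. | H13=-1→.####/.####*
ply 3, V at .####/.#### | V00=+1→#####/#####*
ply 4: #####/##### is terminal -1 (H); from .#.##/.#... depth 5
suppose V passes — search the same position with H to move:
pass> ply 1, H at .#.##/.#... | H12=-1→.#.##/.###.*; H13=-1→.#.##/.#.##
pass> ply 2, V at .#.##/.###. | V00=+1→##.##/####.*
pass> ply 3: ##.##/####. is terminal -1 (H); from .#.##/.#... depth 5
for V: play +1, pass +1

zugzwang(.#.##/.#..., V) = False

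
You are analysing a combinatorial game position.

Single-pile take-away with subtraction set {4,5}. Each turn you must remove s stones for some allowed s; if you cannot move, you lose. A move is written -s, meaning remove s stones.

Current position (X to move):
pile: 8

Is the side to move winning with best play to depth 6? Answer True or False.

[8] X move#1: -4:-1/4, -5:+1/3*
[3] end (terminal -1, O#2); searched 8 to 6

X winning at [8]: True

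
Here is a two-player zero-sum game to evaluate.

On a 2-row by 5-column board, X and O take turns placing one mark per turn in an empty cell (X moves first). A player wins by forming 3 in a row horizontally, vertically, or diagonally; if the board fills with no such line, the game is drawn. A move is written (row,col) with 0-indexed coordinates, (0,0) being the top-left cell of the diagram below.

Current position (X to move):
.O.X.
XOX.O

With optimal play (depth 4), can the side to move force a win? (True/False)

[.O.X./XOX.O] X move#1: (0,0):+0/XO.X./XOX.O*, (0,2):+0/.OXX./XOX.O, (0,4):+0/.O.XX/XOX.O, (1,3):+0/.O.X./XOXXO
[XO.X./XOX.O] O move#2: (0,2):+0/XOOX./XOX.O*, (0,4):+0/XO.XO/XOX.O, (1,3):+0/XO.X./XOXOO
[XOOX./XOX.O] X move#3: (0,4):+0/XOOXX/XOX.O*, (1,3):+0/XOOX./XOXXO
[XOOXX/XOX.O] O move#4: (1,3):+0/XOOXX/XOXOO*
[XOOXX/XOXOO] end (terminal +0, X#5); searched .O.X./XOX.O to 4

X winning at [.O.X./XOX.O]: False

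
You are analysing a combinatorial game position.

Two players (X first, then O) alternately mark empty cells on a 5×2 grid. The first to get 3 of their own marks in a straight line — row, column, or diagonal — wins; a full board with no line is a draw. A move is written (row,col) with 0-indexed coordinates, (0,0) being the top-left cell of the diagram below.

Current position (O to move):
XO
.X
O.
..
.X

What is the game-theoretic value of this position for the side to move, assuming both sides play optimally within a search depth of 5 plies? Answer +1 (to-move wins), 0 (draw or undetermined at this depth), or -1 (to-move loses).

[XO/.X/O./../.X] O move#1: (1,0):+0/XO/OX/O./../.X, (2,1):+0/XO/.X/OO/../.X, (3,0):+1/XO/.X/O./O./.X*, (3,1):+0/XO/.X/O./.O/.X, (4,0):+0/XO/.X/O./../OX
[XO/.X/O./O./.X] X move#2: (1,0):-1/XO/XX/O./O./.X*, (2,1):-1/XO/.X/OX/O./.X, (3,1):-1/XO/.X/O./OX/.X, (4,0):-1/XO/.X/O./O./XX
[XO/XX/O./O./.X] O move#3: (2,1):+0/XO/XX/OO/O./.X, (3,1):+0/XO/XX/O./OO/.X, (4,0):+1/XO/XX/O./O./OX*
[XO/XX/O./O./OX] end (terminal -1, X#4); searched XO/.X/O./../.X to 5

value(XO/.X/O./../.X, O) = +1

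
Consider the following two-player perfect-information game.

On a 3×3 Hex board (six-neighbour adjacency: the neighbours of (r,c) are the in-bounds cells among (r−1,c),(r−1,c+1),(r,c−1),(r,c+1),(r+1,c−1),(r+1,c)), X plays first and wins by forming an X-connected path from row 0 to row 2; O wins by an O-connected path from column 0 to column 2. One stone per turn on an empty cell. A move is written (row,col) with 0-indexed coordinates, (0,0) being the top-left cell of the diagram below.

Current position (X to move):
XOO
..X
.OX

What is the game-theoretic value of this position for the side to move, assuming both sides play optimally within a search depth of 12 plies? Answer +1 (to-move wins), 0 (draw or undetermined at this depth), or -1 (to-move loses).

ply 1, X at XOO/..X/.OX | (1,0)=+1→XOO/X.X/.OX*; (1,1)=-1→XOO/.XX/.OX; (2,0)=-1→XOO/..X/XOX
ply 2, O at XOO/X.X/.OX | (1,1)=-1→XOO/XOX/.OX*; (2,0)=-1→XOO/X.X/OOX
ply 3, X at XOO/XOX/.OX | (2,0)=+1→XOO/XOX/XOX*
ply 4: XOO/XOX/XOX is terminal -1 (O); from XOO/..X/.OX depth 12

value(XOO/..X/.OX, X) = +1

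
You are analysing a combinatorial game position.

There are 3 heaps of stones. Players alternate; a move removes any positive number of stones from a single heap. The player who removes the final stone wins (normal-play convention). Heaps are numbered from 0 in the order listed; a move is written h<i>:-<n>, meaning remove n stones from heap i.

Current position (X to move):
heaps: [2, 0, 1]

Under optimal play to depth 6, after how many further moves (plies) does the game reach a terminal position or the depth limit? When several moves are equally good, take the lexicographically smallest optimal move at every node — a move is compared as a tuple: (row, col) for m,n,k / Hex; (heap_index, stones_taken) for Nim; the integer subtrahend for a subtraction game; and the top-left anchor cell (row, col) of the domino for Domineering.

p1 X@[(2,0,1)]: h0:-1[(1,0,1)]+1* h0:-2[(0,0,1)]-1 h2:-1[(2,0,0)]-1
p2 O@[(1,0,1)]: h0:-1[(0,0,1)]-1* h2:-1[(1,0,0)]-1
p3 X@[(0,0,1)]: h2:-1[(0,0,0)]+1*
p4 O@[(0,0,0)] terminal -1; root [(2,0,1)] d6

PV length from [(2,0,1)]: 3 plies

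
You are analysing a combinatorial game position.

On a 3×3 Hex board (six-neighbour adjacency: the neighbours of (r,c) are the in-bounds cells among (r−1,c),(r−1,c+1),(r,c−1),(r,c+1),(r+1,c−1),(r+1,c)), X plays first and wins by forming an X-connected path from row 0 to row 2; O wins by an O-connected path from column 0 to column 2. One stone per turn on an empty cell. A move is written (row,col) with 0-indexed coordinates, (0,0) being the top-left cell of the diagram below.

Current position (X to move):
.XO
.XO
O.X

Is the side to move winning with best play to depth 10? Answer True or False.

X winning at [.XO/.XO/O.X]: True

[.XO/.XO/O.X] X move#1: (0,0):-1/XXO/.XO/O.X, (1,0):-1/.XO/XXO/O.X, (2,1):+1/.XO/.XO/OXX*
[.XO/.XO/OXX] end (terminal -1, O#2); searched .XO/.XO/O.X to 10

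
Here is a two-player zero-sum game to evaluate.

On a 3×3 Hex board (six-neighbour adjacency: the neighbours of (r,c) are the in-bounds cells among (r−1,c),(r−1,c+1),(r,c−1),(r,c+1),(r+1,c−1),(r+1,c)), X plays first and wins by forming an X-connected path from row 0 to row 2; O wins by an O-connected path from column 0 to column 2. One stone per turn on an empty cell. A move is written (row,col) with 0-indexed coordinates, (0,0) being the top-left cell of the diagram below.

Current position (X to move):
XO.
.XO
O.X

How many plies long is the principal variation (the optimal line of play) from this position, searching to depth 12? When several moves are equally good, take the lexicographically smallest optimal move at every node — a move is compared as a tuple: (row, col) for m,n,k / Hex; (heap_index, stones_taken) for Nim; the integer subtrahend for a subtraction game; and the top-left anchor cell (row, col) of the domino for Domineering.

PV length from [XO./.XO/O.X]: 3 plies

ply 1, X at XO./.XO/O.X | (0,2)=-1→XOX/.XO/O.X; (1,0)=-1→XO./XXO/O.X; (2,1)=+1→XO./.XO/OXX*
ply 2, O at XO./.XO/OXX | (0,2)=-1→XOO/.XO/OXX*; (1,0)=-1→XO./OXO/OXX
ply 3, X at XOO/.XO/OXX | (1,0)=+1→XOO/XXO/OXX*
ply 4: XOO/XXO/OXX is terminal -1 (O); from XO./.XO/O.X depth 12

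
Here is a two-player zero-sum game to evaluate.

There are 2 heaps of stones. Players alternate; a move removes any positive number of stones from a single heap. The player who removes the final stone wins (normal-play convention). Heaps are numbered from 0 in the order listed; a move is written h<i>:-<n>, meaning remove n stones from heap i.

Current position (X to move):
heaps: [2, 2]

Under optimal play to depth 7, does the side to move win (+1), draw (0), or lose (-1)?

p1 X@[(2,2)]: h0:-1[(1,2)]-1* h0:-2[(0,2)]-1 h1:-1[(2,1)]-1 h1:-2[(2,0)]-1
p2 O@[(1,2)]: h0:-1[(0,2)]-1 h1:-1[(1,1)]+1* h1:-2[(1,0)]-1
p3 X@[(1,1)]: h0:-1[(0,1)]-1* h1:-1[(1,0)]-1
p4 O@[(0,1)]: h1:-1[(0,0)]+1*
p5 X@[(0,0)] terminal -1; root [(2,2)] d7

value((2,2), X) = -1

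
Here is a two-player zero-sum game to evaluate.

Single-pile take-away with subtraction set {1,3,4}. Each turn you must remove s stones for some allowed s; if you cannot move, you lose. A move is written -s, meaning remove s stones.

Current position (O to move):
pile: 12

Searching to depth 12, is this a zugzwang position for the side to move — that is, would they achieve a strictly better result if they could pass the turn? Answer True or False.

ply 1, O at 12 | -1=-1→11; -3=+1→9*; -4=-1→8
ply 2, X at 9 | -1=-1→8*; -3=-1→6; -4=-1→5
ply 3, O at 8 | -1=+1→7*; -3=-1→5; -4=-1→4
ply 4, X at 7 | -1=-1→6*; -3=-1→4; -4=-1→3
ply 5, O at 6 | -1=-1→5; -3=-1→3; -4=+1→2*
ply 6, X at 2 | -1=-1→1*
ply 7, O at 1 | -1=+1→0*
ply 8: 0 is terminal -1 (X); from 12 depth 12
suppose O passes — search the same position with X to move:
pass> ply 1, X at 12 | -1=-1→11; -3=+1→9*; -4=-1→8
pass> ply 2, O at 9 | -1=-1→8*; -3=-1→6; -4=-1→5
pass> ply 3, X at 8 | -1=+1→7*; -3=-1→5; -4=-1→4
pass> ply 4, O at 7 | -1=-1→6*; -3=-1→4; -4=-1→3
pass> ply 5, X at 6 | -1=-1→5; -3=-1→3; -4=+1→2*
pass> ply 6, O at 2 | -1=-1→1*
pass> ply 7, X at 1 | -1=+1→0*
pass> ply 8: 0 is terminal -1 (O); from 12 depth 12
for O: play +1, pass -1

zugzwang(12, O) = False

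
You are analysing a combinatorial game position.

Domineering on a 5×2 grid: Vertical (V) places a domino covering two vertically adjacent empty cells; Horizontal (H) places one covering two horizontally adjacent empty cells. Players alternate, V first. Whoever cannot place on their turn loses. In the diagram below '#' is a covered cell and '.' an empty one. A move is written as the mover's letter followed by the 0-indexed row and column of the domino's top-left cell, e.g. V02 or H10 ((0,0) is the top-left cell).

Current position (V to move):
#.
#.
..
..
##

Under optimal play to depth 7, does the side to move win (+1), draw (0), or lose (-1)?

[#./#./../../##] V move#1: V01:-1/##/##/../../##, V11:-1/#./##/.#/../##, V20:+1/#./#./#./#./##*, V21:+1/#./#./.#/.#/##
[#./#./#./#./##] end (terminal -1, H#2); searched #./#./../../## to 7

value(#./#./../../##, V) = +1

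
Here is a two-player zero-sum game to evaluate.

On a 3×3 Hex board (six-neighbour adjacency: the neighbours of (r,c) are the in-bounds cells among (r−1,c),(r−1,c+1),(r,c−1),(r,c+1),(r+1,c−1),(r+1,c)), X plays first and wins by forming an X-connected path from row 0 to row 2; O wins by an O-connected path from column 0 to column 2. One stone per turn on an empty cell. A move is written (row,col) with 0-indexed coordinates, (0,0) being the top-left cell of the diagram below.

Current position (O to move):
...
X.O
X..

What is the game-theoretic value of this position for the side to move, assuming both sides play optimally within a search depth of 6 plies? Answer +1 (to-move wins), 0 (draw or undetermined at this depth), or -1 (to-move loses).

value(.../X.O/X.., O) = -1

p1 O@[.../X.O/X..]: (0,0)[O../X.O/X..]-1* (0,1)[.O./X.O/X..]-1 (0,2)[..O/X.O/X..]-1 (1,1)[.../XOO/X..]-1 (2,1)[.../X.O/XO.]-1 (2,2)[.../X.O/X.O]-1
p2 X@[O../X.O/X..]: (0,1)[OX./X.O/X..]+1* (0,2)[O.X/X.O/X..]+1 (1,1)[O../XXO/X..]+1 (2,1)[O../X.O/XX.]-1 (2,2)[O../X.O/X.X]-1
p3 O@[OX./X.O/X..] terminal -1; root [.../X.O/X..] d6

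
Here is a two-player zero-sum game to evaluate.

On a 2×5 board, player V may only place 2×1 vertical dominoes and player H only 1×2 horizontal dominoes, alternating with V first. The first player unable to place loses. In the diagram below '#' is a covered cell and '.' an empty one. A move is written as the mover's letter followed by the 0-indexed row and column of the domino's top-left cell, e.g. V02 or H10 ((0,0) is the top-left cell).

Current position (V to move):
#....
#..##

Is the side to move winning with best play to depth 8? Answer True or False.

V winning at [#..../#..##]: True

p1 V@[#..../#..##]: V01[##.../##.##]-1 V02[#.#../#.###]+1*
p2 H@[#.#../#.###]: H03[#.###/#.###]-1*
p3 V@[#.###/#.###]: V01[#####/#####]+1*
p4 H@[#####/#####] terminal -1; root [#..../#..##] d8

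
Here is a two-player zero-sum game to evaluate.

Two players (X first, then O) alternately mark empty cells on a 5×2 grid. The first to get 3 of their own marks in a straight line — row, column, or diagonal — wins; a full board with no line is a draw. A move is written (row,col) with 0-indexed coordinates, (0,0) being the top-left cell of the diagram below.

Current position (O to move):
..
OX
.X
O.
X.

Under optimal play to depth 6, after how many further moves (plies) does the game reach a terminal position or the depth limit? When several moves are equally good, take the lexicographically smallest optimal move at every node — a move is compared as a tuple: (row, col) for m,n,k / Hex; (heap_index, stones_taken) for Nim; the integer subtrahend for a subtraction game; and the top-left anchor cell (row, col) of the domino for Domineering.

ply 1, O at ../OX/.X/O./X. | (0,0)=-1→O./OX/.X/O./X.; (0,1)=-1→.O/OX/.X/O./X.; (2,0)=+1→../OX/OX/O./X.*; (3,1)=-1→../OX/.X/OO/X.; (4,1)=-1→../OX/.X/O./XO
ply 2: ../OX/OX/O./X. is terminal -1 (X); from ../OX/.X/O./X. depth 6

PV length from [../OX/.X/O./X.]: 1 ply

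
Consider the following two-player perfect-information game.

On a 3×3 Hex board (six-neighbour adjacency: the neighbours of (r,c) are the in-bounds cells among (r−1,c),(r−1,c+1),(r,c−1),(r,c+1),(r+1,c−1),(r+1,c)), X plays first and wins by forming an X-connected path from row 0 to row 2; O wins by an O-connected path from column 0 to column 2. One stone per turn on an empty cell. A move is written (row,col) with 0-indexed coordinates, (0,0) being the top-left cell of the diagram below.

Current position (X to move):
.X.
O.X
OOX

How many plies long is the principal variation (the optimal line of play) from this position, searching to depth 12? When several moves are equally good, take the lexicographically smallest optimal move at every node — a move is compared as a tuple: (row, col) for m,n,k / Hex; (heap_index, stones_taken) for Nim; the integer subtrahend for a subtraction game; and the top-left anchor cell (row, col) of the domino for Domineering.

ply 1, X at .X./O.X/OOX | (0,0)=+1→XX./O.X/OOX*; (0,2)=+1→.XX/O.X/OOX; (1,1)=+1→.X./OXX/OOX
ply 2, O at XX./O.X/OOX | (0,2)=-1→XXO/O.X/OOX*; (1,1)=-1→XX./OOX/OOX
ply 3, X at XXO/O.X/OOX | (1,1)=+1→XXO/OXX/OOX*
ply 4: XXO/OXX/OOX is terminal -1 (O); from .X./O.X/OOX depth 12

PV length from [.X./O.X/OOX]: 3 plies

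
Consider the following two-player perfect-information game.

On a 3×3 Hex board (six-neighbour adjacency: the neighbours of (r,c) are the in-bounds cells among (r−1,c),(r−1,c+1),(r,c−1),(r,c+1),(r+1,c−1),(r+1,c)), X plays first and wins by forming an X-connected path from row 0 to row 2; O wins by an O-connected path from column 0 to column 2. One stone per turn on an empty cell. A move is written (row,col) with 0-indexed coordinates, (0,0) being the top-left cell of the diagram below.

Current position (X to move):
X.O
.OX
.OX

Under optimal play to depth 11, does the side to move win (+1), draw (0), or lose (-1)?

ply 1, X at X.O/.OX/.OX | (0,1)=-1→XXO/.OX/.OX*; (1,0)=-1→X.O/XOX/.OX; (2,0)=-1→X.O/.OX/XOX
ply 2, O at XXO/.OX/.OX | (1,0)=+1→XXO/OOX/.OX*; (2,0)=+1→XXO/.OX/OOX
ply 3: XXO/OOX/.OX is terminal -1 (X); from X.O/.OX/.OX depth 11

value(X.O/.OX/.OX, X) = -1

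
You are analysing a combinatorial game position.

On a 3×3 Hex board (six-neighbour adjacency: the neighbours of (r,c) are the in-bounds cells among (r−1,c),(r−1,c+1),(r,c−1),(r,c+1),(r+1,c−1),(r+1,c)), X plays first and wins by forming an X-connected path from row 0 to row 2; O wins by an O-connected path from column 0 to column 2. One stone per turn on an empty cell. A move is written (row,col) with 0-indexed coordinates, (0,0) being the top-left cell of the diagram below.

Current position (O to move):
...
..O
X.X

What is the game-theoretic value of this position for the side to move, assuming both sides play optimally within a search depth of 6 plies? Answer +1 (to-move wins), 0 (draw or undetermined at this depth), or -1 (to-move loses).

ply 1, O at .../..O/X.X | (0,0)=-1→O../..O/X.X; (0,1)=+1→.O./..O/X.X*; (0,2)=-1→..O/..O/X.X; (1,0)=-1→.../O.O/X.X; (1,1)=-1→.../.OO/X.X; (2,1)=-1→.../..O/XOX
ply 2, X at .O./..O/X.X | (0,0)=-1→XO./..O/X.X*; (0,2)=-1→.OX/..O/X.X; (1,0)=-1→.O./X.O/X.X; (1,1)=-1→.O./.XO/X.X; (2,1)=-1→.O./..O/XXX
ply 3, O at XO./..O/X.X | (0,2)=-1→XOO/..O/X.X; (1,0)=+1→XO./O.O/X.X*; (1,1)=-1→XO./.OO/X.X; (2,1)=-1→XO./..O/XOX
ply 4, X at XO./O.O/X.X | (0,2)=-1→XOX/O.O/X.X*; (1,1)=-1→XO./OXO/X.X; (2,1)=-1→XO./O.O/XXX
ply 5, O at XOX/O.O/X.X | (1,1)=+1→XOX/OOO/X.X*; (2,1)=-1→XOX/O.O/XOX
ply 6: XOX/OOO/X.X is terminal -1 (X); from .../..O/X.X depth 6

value(.../..O/X.X, O) = +1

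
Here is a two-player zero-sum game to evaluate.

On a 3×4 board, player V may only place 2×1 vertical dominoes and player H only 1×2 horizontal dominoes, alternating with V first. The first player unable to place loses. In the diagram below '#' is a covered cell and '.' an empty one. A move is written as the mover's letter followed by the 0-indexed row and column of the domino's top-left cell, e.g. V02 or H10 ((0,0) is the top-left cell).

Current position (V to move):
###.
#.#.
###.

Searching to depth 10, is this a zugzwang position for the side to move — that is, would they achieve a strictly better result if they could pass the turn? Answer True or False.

zugzwang(###./#.#./###., V) = False

p1 V@[###./#.#./###.]: V03[####/#.##/###.]+1* V13[###./#.##/####]+1
p2 H@[####/#.##/###.] terminal -1; root [###./#.#./###.] d10
if V skipped the turn, H would face:
~ p1 H@[###./#.#./###.] terminal -1; root [###./#.#./###.] d10
compare (V): move=+1 vs pass=+1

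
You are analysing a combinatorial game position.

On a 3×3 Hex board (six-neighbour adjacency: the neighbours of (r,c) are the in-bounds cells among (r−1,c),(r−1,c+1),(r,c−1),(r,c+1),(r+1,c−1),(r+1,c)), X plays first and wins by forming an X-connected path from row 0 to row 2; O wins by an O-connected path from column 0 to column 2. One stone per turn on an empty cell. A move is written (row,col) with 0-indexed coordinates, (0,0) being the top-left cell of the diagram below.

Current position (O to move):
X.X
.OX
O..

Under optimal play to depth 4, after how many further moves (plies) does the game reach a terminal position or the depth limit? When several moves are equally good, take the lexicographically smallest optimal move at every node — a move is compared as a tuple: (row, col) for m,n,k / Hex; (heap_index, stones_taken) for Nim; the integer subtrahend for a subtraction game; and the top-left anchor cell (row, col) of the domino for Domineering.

PV length from [X.X/.OX/O..]: 4 plies

ply 1, O at X.X/.OX/O.. | (0,1)=-1→XOX/.OX/O..*; (1,0)=-1→X.X/OOX/O..; (2,1)=-1→X.X/.OX/OO.; (2,2)=-1→X.X/.OX/O.O
ply 2, X at XOX/.OX/O.. | (1,0)=+1→XOX/XOX/O..*; (2,1)=+1→XOX/.OX/OX.; (2,2)=+1→XOX/.OX/O.X
ply 3, O at XOX/XOX/O.. | (2,1)=-1→XOX/XOX/OO.*; (2,2)=-1→XOX/XOX/O.O
ply 4, X at XOX/XOX/OO. | (2,2)=+1→XOX/XOX/OOX*
ply 5: XOX/XOX/OOX is terminal -1 (O); from X.X/.OX/O.. depth 4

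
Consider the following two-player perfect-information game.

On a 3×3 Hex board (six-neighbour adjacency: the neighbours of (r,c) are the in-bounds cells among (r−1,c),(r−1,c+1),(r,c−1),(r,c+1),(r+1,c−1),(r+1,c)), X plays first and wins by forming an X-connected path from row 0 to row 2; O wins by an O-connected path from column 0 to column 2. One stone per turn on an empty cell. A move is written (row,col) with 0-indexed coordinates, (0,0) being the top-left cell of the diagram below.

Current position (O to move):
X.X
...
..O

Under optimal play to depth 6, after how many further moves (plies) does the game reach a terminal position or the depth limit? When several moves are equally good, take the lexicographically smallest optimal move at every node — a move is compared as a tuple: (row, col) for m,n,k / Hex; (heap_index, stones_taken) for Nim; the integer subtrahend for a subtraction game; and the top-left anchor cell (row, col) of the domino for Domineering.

[X.X/.../..O] O move#1: (0,1):-1/XOX/.../..O, (1,0):-1/X.X/O../..O, (1,1):+1/X.X/.O./..O*, (1,2):-1/X.X/..O/..O, (2,0):-1/X.X/.../O.O, (2,1):-1/X.X/.../.OO
[X.X/.O./..O] X move#2: (0,1):-1/XXX/.O./..O*, (1,0):-1/X.X/XO./..O, (1,2):-1/X.X/.OX/..O, (2,0):-1/X.X/.O./X.O, (2,1):-1/X.X/.O./.XO
[XXX/.O./..O] O move#3: (1,0):+1/XXX/OO./..O*, (1,2):+1/XXX/.OO/..O, (2,0):+1/XXX/.O./O.O, (2,1):+1/XXX/.O./.OO
[XXX/OO./..O] X move#4: (1,2):-1/XXX/OOX/..O*, (2,0):-1/XXX/OO./X.O, (2,1):-1/XXX/OO./.XO
[XXX/OOX/..O] O move#5: (2,0):-1/XXX/OOX/O.O, (2,1):+1/XXX/OOX/.OO*
[XXX/OOX/.OO] end (terminal -1, X#6); searched X.X/.../..O to 6

PV length from [X.X/.../..O]: 5 plies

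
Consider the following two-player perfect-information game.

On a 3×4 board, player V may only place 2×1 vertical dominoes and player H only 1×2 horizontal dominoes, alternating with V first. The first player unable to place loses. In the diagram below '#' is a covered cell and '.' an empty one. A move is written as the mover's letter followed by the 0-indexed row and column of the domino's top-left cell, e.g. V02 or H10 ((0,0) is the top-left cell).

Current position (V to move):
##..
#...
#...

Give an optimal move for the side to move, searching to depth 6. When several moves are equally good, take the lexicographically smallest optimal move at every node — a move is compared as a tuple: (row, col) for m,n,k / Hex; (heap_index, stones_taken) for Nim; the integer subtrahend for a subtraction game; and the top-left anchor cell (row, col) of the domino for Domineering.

ply 1, V at ##../#.../#... | V02=+1→###./#.#./#...*; V03=-1→##.#/#..#/#...; V11=-1→##../##../##..; V12=+1→##../#.#./#.#.; V13=-1→##../#..#/#..#
ply 2, H at ###./#.#./#... | H21=-1→###./#.#./###.*; H22=-1→###./#.#./#.##
ply 3, V at ###./#.#./###. | V03=+1→####/#.##/###.*; V13=+1→###./#.##/####
ply 4: ####/#.##/###. is terminal -1 (H); from ##../#.../#... depth 6

V's best at [##../#.../#...]: V02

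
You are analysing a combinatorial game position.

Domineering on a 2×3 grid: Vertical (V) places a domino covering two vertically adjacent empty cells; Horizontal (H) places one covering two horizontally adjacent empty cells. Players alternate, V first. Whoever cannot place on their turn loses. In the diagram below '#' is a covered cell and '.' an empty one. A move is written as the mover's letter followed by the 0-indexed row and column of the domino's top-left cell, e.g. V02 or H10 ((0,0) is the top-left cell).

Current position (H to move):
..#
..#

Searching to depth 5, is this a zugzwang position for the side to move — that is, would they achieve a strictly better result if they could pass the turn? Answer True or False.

ply 1, H at ..#/..# | H00=+1→###/..#*; H10=+1→..#/###
ply 2: ###/..# is terminal -1 (V); from ..#/..# depth 5
pass branch (V moves first from the same position):
  | ply 1, V at ..#/..# | V00=+1→#.#/#.#*; V01=+1→.##/.##
  | ply 2: #.#/#.# is terminal -1 (H); from ..#/..# depth 5
H moving scores +1; H passing scores -1

zugzwang(..#/..#, H) = False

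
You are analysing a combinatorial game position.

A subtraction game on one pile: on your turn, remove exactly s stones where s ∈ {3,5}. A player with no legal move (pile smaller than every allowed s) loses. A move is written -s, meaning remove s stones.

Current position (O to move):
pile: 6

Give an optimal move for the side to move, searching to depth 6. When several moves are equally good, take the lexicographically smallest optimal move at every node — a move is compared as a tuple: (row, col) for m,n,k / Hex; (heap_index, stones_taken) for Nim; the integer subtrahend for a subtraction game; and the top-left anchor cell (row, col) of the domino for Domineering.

O's best at [6]: -5

ply 1, O at 6 | -3=-1→3; -5=+1→1*
ply 2: 1 is terminal -1 (X); from 6 depth 6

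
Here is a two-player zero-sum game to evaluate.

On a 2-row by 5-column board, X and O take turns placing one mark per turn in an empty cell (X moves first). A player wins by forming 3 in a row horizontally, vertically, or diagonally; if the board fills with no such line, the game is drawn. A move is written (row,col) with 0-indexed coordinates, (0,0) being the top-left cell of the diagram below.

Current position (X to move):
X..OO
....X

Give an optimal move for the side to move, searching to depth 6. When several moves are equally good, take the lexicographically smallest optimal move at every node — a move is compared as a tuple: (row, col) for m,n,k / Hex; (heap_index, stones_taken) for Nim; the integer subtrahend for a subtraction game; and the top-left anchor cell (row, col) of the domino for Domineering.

p1 X@[X..OO/....X]: (0,1)[XX.OO/....X]-1 (0,2)[X.XOO/....X]+0* (1,0)[X..OO/X...X]-1 (1,1)[X..OO/.X..X]-1 (1,2)[X..OO/..X.X]-1 (1,3)[X..OO/...XX]-1
p2 O@[X.XOO/....X]: (0,1)[XOXOO/....X]+0* (1,0)[X.XOO/O...X]-1 (1,1)[X.XOO/.O..X]-1 (1,2)[X.XOO/..O.X]-1 (1,3)[X.XOO/...OX]-1
p3 X@[XOXOO/....X]: (1,0)[XOXOO/X...X]+0* (1,1)[XOXOO/.X..X]+0 (1,2)[XOXOO/..X.X]+0 (1,3)[XOXOO/...XX]+0
p4 O@[XOXOO/X...X]: (1,1)[XOXOO/XO..X]+0* (1,2)[XOXOO/X.O.X]+0 (1,3)[XOXOO/X..OX]+0
p5 X@[XOXOO/XO..X]: (1,2)[XOXOO/XOX.X]+0* (1,3)[XOXOO/XO.XX]+0
p6 O@[XOXOO/XOX.X]: (1,3)[XOXOO/XOXOX]+0*
p7 X@[XOXOO/XOXOX] terminal +0; root [X..OO/....X] d6

X's best at [X..OO/....X]: (0,2)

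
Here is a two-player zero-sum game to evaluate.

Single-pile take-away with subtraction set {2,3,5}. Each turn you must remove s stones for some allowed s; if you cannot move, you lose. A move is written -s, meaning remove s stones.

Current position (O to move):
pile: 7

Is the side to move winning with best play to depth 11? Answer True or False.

O winning at [7]: False

ply 1, O at 7 | -2=-1→5*; -3=-1→4; -5=-1→2
ply 2, X at 5 | -2=-1→3; -3=-1→2; -5=+1→0*
ply 3: 0 is terminal -1 (O); from 7 depth 11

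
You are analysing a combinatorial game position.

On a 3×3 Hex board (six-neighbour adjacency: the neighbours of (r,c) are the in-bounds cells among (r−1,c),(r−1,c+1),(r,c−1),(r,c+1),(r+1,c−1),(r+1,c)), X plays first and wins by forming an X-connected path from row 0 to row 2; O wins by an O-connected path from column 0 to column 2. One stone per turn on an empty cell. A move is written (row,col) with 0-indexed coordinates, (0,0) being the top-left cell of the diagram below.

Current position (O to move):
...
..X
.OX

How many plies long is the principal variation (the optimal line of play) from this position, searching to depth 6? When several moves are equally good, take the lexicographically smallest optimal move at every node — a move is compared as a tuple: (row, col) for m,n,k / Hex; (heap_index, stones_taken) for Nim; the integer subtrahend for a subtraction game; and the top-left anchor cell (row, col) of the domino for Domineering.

p1 O@[.../..X/.OX]: (0,0)[O../..X/.OX]-1* (0,1)[.O./..X/.OX]-1 (0,2)[..O/..X/.OX]-1 (1,0)[.../O.X/.OX]-1 (1,1)[.../.OX/.OX]-1 (2,0)[.../..X/OOX]-1
p2 X@[O../..X/.OX]: (0,1)[OX./..X/.OX]+1* (0,2)[O.X/..X/.OX]+1 (1,0)[O../X.X/.OX]+1 (1,1)[O../.XX/.OX]+1 (2,0)[O../..X/XOX]+1
p3 O@[OX./..X/.OX]: (0,2)[OXO/..X/.OX]-1* (1,0)[OX./O.X/.OX]-1 (1,1)[OX./.OX/.OX]-1 (2,0)[OX./..X/OOX]-1
p4 X@[OXO/..X/.OX]: (1,0)[OXO/X.X/.OX]+1* (1,1)[OXO/.XX/.OX]+1 (2,0)[OXO/..X/XOX]+1
p5 O@[OXO/X.X/.OX]: (1,1)[OXO/XOX/.OX]-1* (2,0)[OXO/X.X/OOX]-1
p6 X@[OXO/XOX/.OX]: (2,0)[OXO/XOX/XOX]+1*
p7 O@[OXO/XOX/XOX] terminal -1; root [.../..X/.OX] d6

PV length from [.../..X/.OX]: 6 plies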